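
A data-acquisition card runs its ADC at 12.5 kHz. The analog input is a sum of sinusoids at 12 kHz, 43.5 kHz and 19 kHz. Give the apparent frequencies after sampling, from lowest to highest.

0.5 kHz, 6 kHz

fs/2 = 6.25 kHz.
12 kHz > fs/2 = 6.25 kHz, folds to fs − 12 kHz = 0.5 kHz.
43.5 kHz mod fs = 6 kHz.
6 kHz ≤ fs/2 = 6.25 kHz, appears at 6 kHz.
19 kHz mod fs = 6.5 kHz.
6.5 kHz > fs/2 = 6.25 kHz, folds to fs − 6.5 kHz = 6 kHz.
Distinct values: {0.5 kHz, 6 kHz}.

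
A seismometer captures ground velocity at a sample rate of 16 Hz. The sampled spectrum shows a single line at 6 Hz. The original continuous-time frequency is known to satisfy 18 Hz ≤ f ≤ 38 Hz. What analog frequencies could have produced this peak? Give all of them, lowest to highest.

22 Hz, 26 Hz, 38 Hz

Frequencies that alias to 6 Hz are k·fs ± 6 Hz for integer k ≥ 0.
k=0: 6 Hz.
k=1: 10 Hz, 22 Hz.
k=2: 26 Hz, 38 Hz.
k=3: 42 Hz, 54 Hz.
Within [18 Hz, 38 Hz]: 22 Hz, 26 Hz, 38 Hz.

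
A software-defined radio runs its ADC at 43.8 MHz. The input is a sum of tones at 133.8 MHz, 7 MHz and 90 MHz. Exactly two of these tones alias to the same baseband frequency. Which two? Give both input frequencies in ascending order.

90 MHz, 133.8 MHz

fs/2 = 21.9 MHz.
133.8 MHz mod fs = 2.4 MHz.
2.4 MHz ≤ fs/2 = 21.9 MHz, appears at 2.4 MHz.
7 MHz ≤ fs/2 = 21.9 MHz, passes unchanged.
90 MHz mod fs = 2.4 MHz.
2.4 MHz ≤ fs/2 = 21.9 MHz, appears at 2.4 MHz.
90 MHz and 133.8 MHz both map to 2.4 MHz.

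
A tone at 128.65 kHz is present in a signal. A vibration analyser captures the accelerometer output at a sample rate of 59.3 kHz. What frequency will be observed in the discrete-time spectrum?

128.65 kHz mod fs = 10.05 kHz.
10.05 kHz ≤ fs/2 = 29.65 kHz, appears at 10.05 kHz.

10.05 kHz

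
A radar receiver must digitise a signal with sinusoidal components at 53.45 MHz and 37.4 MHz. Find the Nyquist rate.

Highest-frequency component: 53.45 MHz.
Nyquist rate = 2 × 53.45 MHz = 106.9 MHz.

106.9 MHz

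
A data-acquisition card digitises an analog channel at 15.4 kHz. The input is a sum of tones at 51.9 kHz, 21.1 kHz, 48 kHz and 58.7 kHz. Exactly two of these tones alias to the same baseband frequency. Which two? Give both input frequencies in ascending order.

fs/2 = 7.7 kHz.
51.9 kHz mod fs = 5.7 kHz.
5.7 kHz ≤ fs/2 = 7.7 kHz, appears at 5.7 kHz.
21.1 kHz mod fs = 5.7 kHz.
5.7 kHz ≤ fs/2 = 7.7 kHz, appears at 5.7 kHz.
48 kHz mod fs = 1.8 kHz.
1.8 kHz ≤ fs/2 = 7.7 kHz, appears at 1.8 kHz.
58.7 kHz mod fs = 12.5 kHz.
12.5 kHz > fs/2 = 7.7 kHz, folds to fs − 12.5 kHz = 2.9 kHz.
21.1 kHz and 51.9 kHz both map to 5.7 kHz.

21.1 kHz, 51.9 kHz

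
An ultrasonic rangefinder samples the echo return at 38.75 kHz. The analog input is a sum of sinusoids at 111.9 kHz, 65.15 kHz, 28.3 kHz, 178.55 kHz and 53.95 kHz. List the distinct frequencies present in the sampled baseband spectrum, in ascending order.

4.35 kHz, 10.45 kHz, 12.35 kHz, 15.2 kHz

fs/2 = 19.375 kHz.
111.9 kHz mod fs = 34.4 kHz.
34.4 kHz > fs/2 = 19.375 kHz, folds to fs − 34.4 kHz = 4.35 kHz.
65.15 kHz mod fs = 26.4 kHz.
26.4 kHz > fs/2 = 19.375 kHz, folds to fs − 26.4 kHz = 12.35 kHz.
28.3 kHz > fs/2 = 19.375 kHz, folds to fs − 28.3 kHz = 10.45 kHz.
178.55 kHz mod fs = 23.55 kHz.
23.55 kHz > fs/2 = 19.375 kHz, folds to fs − 23.55 kHz = 15.2 kHz.
53.95 kHz mod fs = 15.2 kHz.
15.2 kHz ≤ fs/2 = 19.375 kHz, appears at 15.2 kHz.
Distinct values: {4.35 kHz, 10.45 kHz, 12.35 kHz, 15.2 kHz}.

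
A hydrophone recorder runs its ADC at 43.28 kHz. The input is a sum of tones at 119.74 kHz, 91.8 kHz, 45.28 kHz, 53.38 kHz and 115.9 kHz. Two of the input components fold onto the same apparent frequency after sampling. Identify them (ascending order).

53.38 kHz, 119.74 kHz

fs/2 = 21.64 kHz.
119.74 kHz mod fs = 33.18 kHz.
33.18 kHz > fs/2 = 21.64 kHz, folds to fs − 33.18 kHz = 10.1 kHz.
91.8 kHz mod fs = 5.24 kHz.
5.24 kHz ≤ fs/2 = 21.64 kHz, appears at 5.24 kHz.
45.28 kHz mod fs = 2 kHz.
2 kHz ≤ fs/2 = 21.64 kHz, appears at 2 kHz.
53.38 kHz mod fs = 10.1 kHz.
10.1 kHz ≤ fs/2 = 21.64 kHz, appears at 10.1 kHz.
115.9 kHz mod fs = 29.34 kHz.
29.34 kHz > fs/2 = 21.64 kHz, folds to fs − 29.34 kHz = 13.94 kHz.
53.38 kHz and 119.74 kHz both map to 10.1 kHz.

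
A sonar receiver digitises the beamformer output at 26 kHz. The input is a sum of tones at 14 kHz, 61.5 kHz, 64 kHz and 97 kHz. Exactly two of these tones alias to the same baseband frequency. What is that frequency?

12 kHz

fs/2 = 13 kHz.
14 kHz > fs/2 = 13 kHz, folds to fs − 14 kHz = 12 kHz.
61.5 kHz mod fs = 9.5 kHz.
9.5 kHz ≤ fs/2 = 13 kHz, appears at 9.5 kHz.
64 kHz mod fs = 12 kHz.
12 kHz ≤ fs/2 = 13 kHz, appears at 12 kHz.
97 kHz mod fs = 19 kHz.
19 kHz > fs/2 = 13 kHz, folds to fs − 19 kHz = 7 kHz.
14 kHz and 64 kHz both map to 12 kHz.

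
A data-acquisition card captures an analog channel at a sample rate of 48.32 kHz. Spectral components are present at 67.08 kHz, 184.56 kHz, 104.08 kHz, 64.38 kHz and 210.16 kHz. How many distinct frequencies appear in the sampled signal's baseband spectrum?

fs/2 = 24.16 kHz.
67.08 kHz mod fs = 18.76 kHz.
18.76 kHz ≤ fs/2 = 24.16 kHz, appears at 18.76 kHz.
184.56 kHz mod fs = 39.6 kHz.
39.6 kHz > fs/2 = 24.16 kHz, folds to fs − 39.6 kHz = 8.72 kHz.
104.08 kHz mod fs = 7.44 kHz.
7.44 kHz ≤ fs/2 = 24.16 kHz, appears at 7.44 kHz.
64.38 kHz mod fs = 16.06 kHz.
16.06 kHz ≤ fs/2 = 24.16 kHz, appears at 16.06 kHz.
210.16 kHz mod fs = 16.88 kHz.
16.88 kHz ≤ fs/2 = 24.16 kHz, appears at 16.88 kHz.
Distinct values: {7.44 kHz, 8.72 kHz, 16.06 kHz, 16.88 kHz, 18.76 kHz} → 5.

5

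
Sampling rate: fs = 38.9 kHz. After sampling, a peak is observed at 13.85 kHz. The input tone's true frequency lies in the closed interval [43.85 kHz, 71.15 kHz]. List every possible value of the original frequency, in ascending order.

52.75 kHz, 63.95 kHz

Frequencies that alias to 13.85 kHz are k·fs ± 13.85 kHz for integer k ≥ 0.
k=0: 13.85 kHz.
k=1: 25.05 kHz, 52.75 kHz.
k=2: 63.95 kHz, 91.65 kHz.
k=3: 102.85 kHz, 130.55 kHz.
Within [43.85 kHz, 71.15 kHz]: 52.75 kHz, 63.95 kHz.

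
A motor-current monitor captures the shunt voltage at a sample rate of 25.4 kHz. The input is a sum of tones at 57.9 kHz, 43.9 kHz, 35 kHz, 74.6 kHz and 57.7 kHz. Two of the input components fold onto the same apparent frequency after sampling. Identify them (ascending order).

fs/2 = 12.7 kHz.
57.9 kHz mod fs = 7.1 kHz.
7.1 kHz ≤ fs/2 = 12.7 kHz, appears at 7.1 kHz.
43.9 kHz mod fs = 18.5 kHz.
18.5 kHz > fs/2 = 12.7 kHz, folds to fs − 18.5 kHz = 6.9 kHz.
35 kHz mod fs = 9.6 kHz.
9.6 kHz ≤ fs/2 = 12.7 kHz, appears at 9.6 kHz.
74.6 kHz mod fs = 23.8 kHz.
23.8 kHz > fs/2 = 12.7 kHz, folds to fs − 23.8 kHz = 1.6 kHz.
57.7 kHz mod fs = 6.9 kHz.
6.9 kHz ≤ fs/2 = 12.7 kHz, appears at 6.9 kHz.
43.9 kHz and 57.7 kHz both map to 6.9 kHz.

43.9 kHz, 57.7 kHz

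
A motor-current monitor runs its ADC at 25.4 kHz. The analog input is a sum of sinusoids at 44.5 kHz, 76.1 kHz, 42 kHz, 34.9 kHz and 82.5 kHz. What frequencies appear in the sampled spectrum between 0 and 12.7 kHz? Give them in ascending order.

fs/2 = 12.7 kHz.
44.5 kHz mod fs = 19.1 kHz.
19.1 kHz > fs/2 = 12.7 kHz, folds to fs − 19.1 kHz = 6.3 kHz.
76.1 kHz mod fs = 25.3 kHz.
25.3 kHz > fs/2 = 12.7 kHz, folds to fs − 25.3 kHz = 0.1 kHz.
42 kHz mod fs = 16.6 kHz.
16.6 kHz > fs/2 = 12.7 kHz, folds to fs − 16.6 kHz = 8.8 kHz.
34.9 kHz mod fs = 9.5 kHz.
9.5 kHz ≤ fs/2 = 12.7 kHz, appears at 9.5 kHz.
82.5 kHz mod fs = 6.3 kHz.
6.3 kHz ≤ fs/2 = 12.7 kHz, appears at 6.3 kHz.
Distinct values: {0.1 kHz, 6.3 kHz, 8.8 kHz, 9.5 kHz}.

0.1 kHz, 6.3 kHz, 8.8 kHz, 9.5 kHz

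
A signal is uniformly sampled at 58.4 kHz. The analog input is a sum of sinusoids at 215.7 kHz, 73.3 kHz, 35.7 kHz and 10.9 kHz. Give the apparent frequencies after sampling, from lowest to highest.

10.9 kHz, 14.9 kHz, 17.9 kHz, 22.7 kHz

fs/2 = 29.2 kHz.
215.7 kHz mod fs = 40.5 kHz.
40.5 kHz > fs/2 = 29.2 kHz, folds to fs − 40.5 kHz = 17.9 kHz.
73.3 kHz mod fs = 14.9 kHz.
14.9 kHz ≤ fs/2 = 29.2 kHz, appears at 14.9 kHz.
35.7 kHz > fs/2 = 29.2 kHz, folds to fs − 35.7 kHz = 22.7 kHz.
10.9 kHz ≤ fs/2 = 29.2 kHz, passes unchanged.
Distinct values: {10.9 kHz, 14.9 kHz, 17.9 kHz, 22.7 kHz}.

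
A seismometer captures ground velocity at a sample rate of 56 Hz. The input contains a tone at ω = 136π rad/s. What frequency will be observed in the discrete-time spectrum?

12 Hz

ω = 136π rad/s → f = ω/(2π) = 68 Hz.
68 Hz mod fs = 12 Hz.
12 Hz ≤ fs/2 = 28 Hz, appears at 12 Hz.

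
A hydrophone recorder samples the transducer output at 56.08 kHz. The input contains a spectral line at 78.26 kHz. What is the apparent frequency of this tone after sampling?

22.18 kHz

78.26 kHz mod fs = 22.18 kHz.
22.18 kHz ≤ fs/2 = 28.04 kHz, appears at 22.18 kHz.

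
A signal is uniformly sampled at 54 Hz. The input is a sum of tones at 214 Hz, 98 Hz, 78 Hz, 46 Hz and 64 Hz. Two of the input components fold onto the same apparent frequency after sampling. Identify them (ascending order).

64 Hz, 98 Hz

fs/2 = 27 Hz.
214 Hz mod fs = 52 Hz.
52 Hz > fs/2 = 27 Hz, folds to fs − 52 Hz = 2 Hz.
98 Hz mod fs = 44 Hz.
44 Hz > fs/2 = 27 Hz, folds to fs − 44 Hz = 10 Hz.
78 Hz mod fs = 24 Hz.
24 Hz ≤ fs/2 = 27 Hz, appears at 24 Hz.
46 Hz > fs/2 = 27 Hz, folds to fs − 46 Hz = 8 Hz.
64 Hz mod fs = 10 Hz.
10 Hz ≤ fs/2 = 27 Hz, appears at 10 Hz.
64 Hz and 98 Hz both map to 10 Hz.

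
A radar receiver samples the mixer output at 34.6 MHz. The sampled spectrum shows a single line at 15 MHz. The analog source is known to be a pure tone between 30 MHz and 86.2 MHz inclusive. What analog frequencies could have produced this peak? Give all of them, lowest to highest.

49.6 MHz, 54.2 MHz, 84.2 MHz

Frequencies that alias to 15 MHz are k·fs ± 15 MHz for integer k ≥ 0.
k=0: 15 MHz.
k=1: 19.6 MHz, 49.6 MHz.
k=2: 54.2 MHz, 84.2 MHz.
k=3: 88.8 MHz, 118.8 MHz.
Within [30 MHz, 86.2 MHz]: 49.6 MHz, 54.2 MHz, 84.2 MHz.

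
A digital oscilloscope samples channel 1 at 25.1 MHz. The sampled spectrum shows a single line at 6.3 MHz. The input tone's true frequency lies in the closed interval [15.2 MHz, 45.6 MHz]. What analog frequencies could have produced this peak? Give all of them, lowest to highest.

Frequencies that alias to 6.3 MHz are k·fs ± 6.3 MHz for integer k ≥ 0.
k=0: 6.3 MHz.
k=1: 18.8 MHz, 31.4 MHz.
k=2: 43.9 MHz, 56.5 MHz.
k=3: 69 MHz, 81.6 MHz.
Within [15.2 MHz, 45.6 MHz]: 18.8 MHz, 31.4 MHz, 43.9 MHz.

18.8 MHz, 31.4 MHz, 43.9 MHz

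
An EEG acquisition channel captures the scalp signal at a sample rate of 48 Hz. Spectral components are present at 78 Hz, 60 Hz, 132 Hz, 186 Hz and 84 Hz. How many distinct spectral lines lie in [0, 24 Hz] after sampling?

fs/2 = 24 Hz.
78 Hz mod fs = 30 Hz.
30 Hz > fs/2 = 24 Hz, folds to fs − 30 Hz = 18 Hz.
60 Hz mod fs = 12 Hz.
12 Hz ≤ fs/2 = 24 Hz, appears at 12 Hz.
132 Hz mod fs = 36 Hz.
36 Hz > fs/2 = 24 Hz, folds to fs − 36 Hz = 12 Hz.
186 Hz mod fs = 42 Hz.
42 Hz > fs/2 = 24 Hz, folds to fs − 42 Hz = 6 Hz.
84 Hz mod fs = 36 Hz.
36 Hz > fs/2 = 24 Hz, folds to fs − 36 Hz = 12 Hz.
Distinct values: {6 Hz, 12 Hz, 18 Hz} → 3.

3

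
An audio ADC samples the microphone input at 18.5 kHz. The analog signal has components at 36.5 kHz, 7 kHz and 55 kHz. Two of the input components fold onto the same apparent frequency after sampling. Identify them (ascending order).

36.5 kHz, 55 kHz

fs/2 = 9.25 kHz.
36.5 kHz mod fs = 18 kHz.
18 kHz > fs/2 = 9.25 kHz, folds to fs − 18 kHz = 0.5 kHz.
7 kHz ≤ fs/2 = 9.25 kHz, passes unchanged.
55 kHz mod fs = 18 kHz.
18 kHz > fs/2 = 9.25 kHz, folds to fs − 18 kHz = 0.5 kHz.
36.5 kHz and 55 kHz both map to 0.5 kHz.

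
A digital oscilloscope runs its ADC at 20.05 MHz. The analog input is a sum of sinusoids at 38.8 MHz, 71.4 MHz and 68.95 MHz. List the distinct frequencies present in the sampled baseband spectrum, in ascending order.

1.3 MHz, 8.8 MHz

fs/2 = 10.025 MHz.
38.8 MHz mod fs = 18.75 MHz.
18.75 MHz > fs/2 = 10.025 MHz, folds to fs − 18.75 MHz = 1.3 MHz.
71.4 MHz mod fs = 11.25 MHz.
11.25 MHz > fs/2 = 10.025 MHz, folds to fs − 11.25 MHz = 8.8 MHz.
68.95 MHz mod fs = 8.8 MHz.
8.8 MHz ≤ fs/2 = 10.025 MHz, appears at 8.8 MHz.
Distinct values: {1.3 MHz, 8.8 MHz}.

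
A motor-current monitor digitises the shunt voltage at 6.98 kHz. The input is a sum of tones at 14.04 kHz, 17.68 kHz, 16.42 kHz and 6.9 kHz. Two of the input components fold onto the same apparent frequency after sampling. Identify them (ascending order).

fs/2 = 3.49 kHz.
14.04 kHz mod fs = 0.08 kHz.
0.08 kHz ≤ fs/2 = 3.49 kHz, appears at 0.08 kHz.
17.68 kHz mod fs = 3.72 kHz.
3.72 kHz > fs/2 = 3.49 kHz, folds to fs − 3.72 kHz = 3.26 kHz.
16.42 kHz mod fs = 2.46 kHz.
2.46 kHz ≤ fs/2 = 3.49 kHz, appears at 2.46 kHz.
6.9 kHz > fs/2 = 3.49 kHz, folds to fs − 6.9 kHz = 0.08 kHz.
6.9 kHz and 14.04 kHz both map to 0.08 kHz.

6.9 kHz, 14.04 kHz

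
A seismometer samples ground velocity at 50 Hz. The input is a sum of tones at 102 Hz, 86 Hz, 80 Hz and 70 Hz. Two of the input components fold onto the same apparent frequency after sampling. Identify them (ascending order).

70 Hz, 80 Hz

fs/2 = 25 Hz.
102 Hz mod fs = 2 Hz.
2 Hz ≤ fs/2 = 25 Hz, appears at 2 Hz.
86 Hz mod fs = 36 Hz.
36 Hz > fs/2 = 25 Hz, folds to fs − 36 Hz = 14 Hz.
80 Hz mod fs = 30 Hz.
30 Hz > fs/2 = 25 Hz, folds to fs − 30 Hz = 20 Hz.
70 Hz mod fs = 20 Hz.
20 Hz ≤ fs/2 = 25 Hz, appears at 20 Hz.
70 Hz and 80 Hz both map to 20 Hz.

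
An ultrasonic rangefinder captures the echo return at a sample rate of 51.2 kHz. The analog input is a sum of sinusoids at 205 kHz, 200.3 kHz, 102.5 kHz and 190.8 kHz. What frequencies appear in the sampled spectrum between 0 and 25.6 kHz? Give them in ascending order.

0.1 kHz, 0.2 kHz, 4.5 kHz, 14 kHz

fs/2 = 25.6 kHz.
205 kHz mod fs = 0.2 kHz.
0.2 kHz ≤ fs/2 = 25.6 kHz, appears at 0.2 kHz.
200.3 kHz mod fs = 46.7 kHz.
46.7 kHz > fs/2 = 25.6 kHz, folds to fs − 46.7 kHz = 4.5 kHz.
102.5 kHz mod fs = 0.1 kHz.
0.1 kHz ≤ fs/2 = 25.6 kHz, appears at 0.1 kHz.
190.8 kHz mod fs = 37.2 kHz.
37.2 kHz > fs/2 = 25.6 kHz, folds to fs − 37.2 kHz = 14 kHz.
Distinct values: {0.1 kHz, 0.2 kHz, 4.5 kHz, 14 kHz}.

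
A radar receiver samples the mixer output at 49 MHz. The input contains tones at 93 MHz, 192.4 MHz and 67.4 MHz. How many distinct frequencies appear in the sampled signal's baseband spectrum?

3

fs/2 = 24.5 MHz.
93 MHz mod fs = 44 MHz.
44 MHz > fs/2 = 24.5 MHz, folds to fs − 44 MHz = 5 MHz.
192.4 MHz mod fs = 45.4 MHz.
45.4 MHz > fs/2 = 24.5 MHz, folds to fs − 45.4 MHz = 3.6 MHz.
67.4 MHz mod fs = 18.4 MHz.
18.4 MHz ≤ fs/2 = 24.5 MHz, appears at 18.4 MHz.
Distinct values: {3.6 MHz, 5 MHz, 18.4 MHz} → 3.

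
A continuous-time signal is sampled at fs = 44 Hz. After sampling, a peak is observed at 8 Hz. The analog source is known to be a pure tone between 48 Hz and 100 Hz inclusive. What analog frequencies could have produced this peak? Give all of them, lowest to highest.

52 Hz, 80 Hz, 96 Hz

Frequencies that alias to 8 Hz are k·fs ± 8 Hz for integer k ≥ 0.
k=0: 8 Hz.
k=1: 36 Hz, 52 Hz.
k=2: 80 Hz, 96 Hz.
k=3: 124 Hz, 140 Hz.
Within [48 Hz, 100 Hz]: 52 Hz, 80 Hz, 96 Hz.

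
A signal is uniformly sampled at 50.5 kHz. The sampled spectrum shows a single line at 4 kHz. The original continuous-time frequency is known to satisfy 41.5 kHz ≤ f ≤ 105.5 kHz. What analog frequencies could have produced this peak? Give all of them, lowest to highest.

Frequencies that alias to 4 kHz are k·fs ± 4 kHz for integer k ≥ 0.
k=0: 4 kHz.
k=1: 46.5 kHz, 54.5 kHz.
k=2: 97 kHz, 105 kHz.
k=3: 147.5 kHz, 155.5 kHz.
Within [41.5 kHz, 105.5 kHz]: 46.5 kHz, 54.5 kHz, 97 kHz, 105 kHz.

46.5 kHz, 54.5 kHz, 97 kHz, 105 kHz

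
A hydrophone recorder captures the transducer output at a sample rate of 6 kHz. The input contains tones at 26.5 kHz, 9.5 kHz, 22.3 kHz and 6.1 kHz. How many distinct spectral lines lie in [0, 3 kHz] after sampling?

fs/2 = 3 kHz.
26.5 kHz mod fs = 2.5 kHz.
2.5 kHz ≤ fs/2 = 3 kHz, appears at 2.5 kHz.
9.5 kHz mod fs = 3.5 kHz.
3.5 kHz > fs/2 = 3 kHz, folds to fs − 3.5 kHz = 2.5 kHz.
22.3 kHz mod fs = 4.3 kHz.
4.3 kHz > fs/2 = 3 kHz, folds to fs − 4.3 kHz = 1.7 kHz.
6.1 kHz mod fs = 0.1 kHz.
0.1 kHz ≤ fs/2 = 3 kHz, appears at 0.1 kHz.
Distinct values: {0.1 kHz, 1.7 kHz, 2.5 kHz} → 3.

3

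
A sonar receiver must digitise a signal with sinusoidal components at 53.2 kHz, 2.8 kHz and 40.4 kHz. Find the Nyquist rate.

Highest-frequency component: 53.2 kHz.
Nyquist rate = 2 × 53.2 kHz = 106.4 kHz.

106.4 kHz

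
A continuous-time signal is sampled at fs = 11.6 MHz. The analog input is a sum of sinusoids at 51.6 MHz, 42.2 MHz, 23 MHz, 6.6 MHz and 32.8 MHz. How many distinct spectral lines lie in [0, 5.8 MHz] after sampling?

fs/2 = 5.8 MHz.
51.6 MHz mod fs = 5.2 MHz.
5.2 MHz ≤ fs/2 = 5.8 MHz, appears at 5.2 MHz.
42.2 MHz mod fs = 7.4 MHz.
7.4 MHz > fs/2 = 5.8 MHz, folds to fs − 7.4 MHz = 4.2 MHz.
23 MHz mod fs = 11.4 MHz.
11.4 MHz > fs/2 = 5.8 MHz, folds to fs − 11.4 MHz = 0.2 MHz.
6.6 MHz > fs/2 = 5.8 MHz, folds to fs − 6.6 MHz = 5 MHz.
32.8 MHz mod fs = 9.6 MHz.
9.6 MHz > fs/2 = 5.8 MHz, folds to fs − 9.6 MHz = 2 MHz.
Distinct values: {0.2 MHz, 2 MHz, 4.2 MHz, 5 MHz, 5.2 MHz} → 5.

5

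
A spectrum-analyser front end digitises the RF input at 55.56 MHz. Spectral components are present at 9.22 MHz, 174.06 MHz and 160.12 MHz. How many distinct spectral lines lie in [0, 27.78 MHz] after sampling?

3

fs/2 = 27.78 MHz.
9.22 MHz ≤ fs/2 = 27.78 MHz, passes unchanged.
174.06 MHz mod fs = 7.38 MHz.
7.38 MHz ≤ fs/2 = 27.78 MHz, appears at 7.38 MHz.
160.12 MHz mod fs = 49 MHz.
49 MHz > fs/2 = 27.78 MHz, folds to fs − 49 MHz = 6.56 MHz.
Distinct values: {6.56 MHz, 7.38 MHz, 9.22 MHz} → 3.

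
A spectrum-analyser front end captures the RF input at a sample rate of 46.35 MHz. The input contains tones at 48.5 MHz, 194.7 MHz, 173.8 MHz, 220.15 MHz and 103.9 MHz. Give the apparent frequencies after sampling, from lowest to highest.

2.15 MHz, 9.3 MHz, 11.2 MHz, 11.6 MHz

fs/2 = 23.175 MHz.
48.5 MHz mod fs = 2.15 MHz.
2.15 MHz ≤ fs/2 = 23.175 MHz, appears at 2.15 MHz.
194.7 MHz mod fs = 9.3 MHz.
9.3 MHz ≤ fs/2 = 23.175 MHz, appears at 9.3 MHz.
173.8 MHz mod fs = 34.75 MHz.
34.75 MHz > fs/2 = 23.175 MHz, folds to fs − 34.75 MHz = 11.6 MHz.
220.15 MHz mod fs = 34.75 MHz.
34.75 MHz > fs/2 = 23.175 MHz, folds to fs − 34.75 MHz = 11.6 MHz.
103.9 MHz mod fs = 11.2 MHz.
11.2 MHz ≤ fs/2 = 23.175 MHz, appears at 11.2 MHz.
Distinct values: {2.15 MHz, 9.3 MHz, 11.2 MHz, 11.6 MHz}.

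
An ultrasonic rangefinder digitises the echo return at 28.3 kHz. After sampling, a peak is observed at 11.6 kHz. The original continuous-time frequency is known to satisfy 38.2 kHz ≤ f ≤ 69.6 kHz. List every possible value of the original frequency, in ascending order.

39.9 kHz, 45 kHz, 68.2 kHz

Frequencies that alias to 11.6 kHz are k·fs ± 11.6 kHz for integer k ≥ 0.
k=0: 11.6 kHz.
k=1: 16.7 kHz, 39.9 kHz.
k=2: 45 kHz, 68.2 kHz.
k=3: 73.3 kHz, 96.5 kHz.
Within [38.2 kHz, 69.6 kHz]: 39.9 kHz, 45 kHz, 68.2 kHz.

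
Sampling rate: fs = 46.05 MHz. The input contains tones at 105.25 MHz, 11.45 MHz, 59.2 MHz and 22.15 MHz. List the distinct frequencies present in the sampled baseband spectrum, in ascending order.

fs/2 = 23.025 MHz.
105.25 MHz mod fs = 13.15 MHz.
13.15 MHz ≤ fs/2 = 23.025 MHz, appears at 13.15 MHz.
11.45 MHz ≤ fs/2 = 23.025 MHz, passes unchanged.
59.2 MHz mod fs = 13.15 MHz.
13.15 MHz ≤ fs/2 = 23.025 MHz, appears at 13.15 MHz.
22.15 MHz ≤ fs/2 = 23.025 MHz, passes unchanged.
Distinct values: {11.45 MHz, 13.15 MHz, 22.15 MHz}.

11.45 MHz, 13.15 MHz, 22.15 MHz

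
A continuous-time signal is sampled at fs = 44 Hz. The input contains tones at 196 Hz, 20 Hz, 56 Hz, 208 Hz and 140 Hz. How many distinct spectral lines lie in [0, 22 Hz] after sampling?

3

fs/2 = 22 Hz.
196 Hz mod fs = 20 Hz.
20 Hz ≤ fs/2 = 22 Hz, appears at 20 Hz.
20 Hz ≤ fs/2 = 22 Hz, passes unchanged.
56 Hz mod fs = 12 Hz.
12 Hz ≤ fs/2 = 22 Hz, appears at 12 Hz.
208 Hz mod fs = 32 Hz.
32 Hz > fs/2 = 22 Hz, folds to fs − 32 Hz = 12 Hz.
140 Hz mod fs = 8 Hz.
8 Hz ≤ fs/2 = 22 Hz, appears at 8 Hz.
Distinct values: {8 Hz, 12 Hz, 20 Hz} → 3.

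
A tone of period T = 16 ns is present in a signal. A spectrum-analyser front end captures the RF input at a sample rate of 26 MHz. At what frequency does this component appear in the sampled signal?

10.5 MHz

T = 16 ns → f = 1/T = 62.5 MHz.
62.5 MHz mod fs = 10.5 MHz.
10.5 MHz ≤ fs/2 = 13 MHz, appears at 10.5 MHz.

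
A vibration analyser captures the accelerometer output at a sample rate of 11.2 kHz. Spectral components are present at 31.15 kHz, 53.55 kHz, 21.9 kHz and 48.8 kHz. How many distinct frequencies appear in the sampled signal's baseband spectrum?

3

fs/2 = 5.6 kHz.
31.15 kHz mod fs = 8.75 kHz.
8.75 kHz > fs/2 = 5.6 kHz, folds to fs − 8.75 kHz = 2.45 kHz.
53.55 kHz mod fs = 8.75 kHz.
8.75 kHz > fs/2 = 5.6 kHz, folds to fs − 8.75 kHz = 2.45 kHz.
21.9 kHz mod fs = 10.7 kHz.
10.7 kHz > fs/2 = 5.6 kHz, folds to fs − 10.7 kHz = 0.5 kHz.
48.8 kHz mod fs = 4 kHz.
4 kHz ≤ fs/2 = 5.6 kHz, appears at 4 kHz.
Distinct values: {0.5 kHz, 2.45 kHz, 4 kHz} → 3.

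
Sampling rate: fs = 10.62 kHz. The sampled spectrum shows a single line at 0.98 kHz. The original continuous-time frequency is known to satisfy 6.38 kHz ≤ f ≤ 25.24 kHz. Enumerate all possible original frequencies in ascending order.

Frequencies that alias to 0.98 kHz are k·fs ± 0.98 kHz for integer k ≥ 0.
k=0: 0.98 kHz.
k=1: 9.64 kHz, 11.6 kHz.
k=2: 20.26 kHz, 22.22 kHz.
k=3: 30.88 kHz, 32.84 kHz.
Within [6.38 kHz, 25.24 kHz]: 9.64 kHz, 11.6 kHz, 20.26 kHz, 22.22 kHz.

9.64 kHz, 11.6 kHz, 20.26 kHz, 22.22 kHz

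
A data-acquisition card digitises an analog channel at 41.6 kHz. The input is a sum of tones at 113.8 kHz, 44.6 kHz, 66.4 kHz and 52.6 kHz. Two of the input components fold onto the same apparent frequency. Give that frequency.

fs/2 = 20.8 kHz.
113.8 kHz mod fs = 30.6 kHz.
30.6 kHz > fs/2 = 20.8 kHz, folds to fs − 30.6 kHz = 11 kHz.
44.6 kHz mod fs = 3 kHz.
3 kHz ≤ fs/2 = 20.8 kHz, appears at 3 kHz.
66.4 kHz mod fs = 24.8 kHz.
24.8 kHz > fs/2 = 20.8 kHz, folds to fs − 24.8 kHz = 16.8 kHz.
52.6 kHz mod fs = 11 kHz.
11 kHz ≤ fs/2 = 20.8 kHz, appears at 11 kHz.
52.6 kHz and 113.8 kHz both map to 11 kHz.

11 kHz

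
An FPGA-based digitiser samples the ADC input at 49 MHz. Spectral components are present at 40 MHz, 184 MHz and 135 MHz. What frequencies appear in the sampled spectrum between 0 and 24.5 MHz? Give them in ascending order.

9 MHz, 12 MHz

fs/2 = 24.5 MHz.
40 MHz > fs/2 = 24.5 MHz, folds to fs − 40 MHz = 9 MHz.
184 MHz mod fs = 37 MHz.
37 MHz > fs/2 = 24.5 MHz, folds to fs − 37 MHz = 12 MHz.
135 MHz mod fs = 37 MHz.
37 MHz > fs/2 = 24.5 MHz, folds to fs − 37 MHz = 12 MHz.
Distinct values: {9 MHz, 12 MHz}.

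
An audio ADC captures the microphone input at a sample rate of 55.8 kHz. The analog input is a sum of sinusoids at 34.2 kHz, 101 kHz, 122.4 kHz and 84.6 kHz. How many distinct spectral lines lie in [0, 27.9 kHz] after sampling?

fs/2 = 27.9 kHz.
34.2 kHz > fs/2 = 27.9 kHz, folds to fs − 34.2 kHz = 21.6 kHz.
101 kHz mod fs = 45.2 kHz.
45.2 kHz > fs/2 = 27.9 kHz, folds to fs − 45.2 kHz = 10.6 kHz.
122.4 kHz mod fs = 10.8 kHz.
10.8 kHz ≤ fs/2 = 27.9 kHz, appears at 10.8 kHz.
84.6 kHz mod fs = 28.8 kHz.
28.8 kHz > fs/2 = 27.9 kHz, folds to fs − 28.8 kHz = 27 kHz.
Distinct values: {10.6 kHz, 10.8 kHz, 21.6 kHz, 27 kHz} → 4.

4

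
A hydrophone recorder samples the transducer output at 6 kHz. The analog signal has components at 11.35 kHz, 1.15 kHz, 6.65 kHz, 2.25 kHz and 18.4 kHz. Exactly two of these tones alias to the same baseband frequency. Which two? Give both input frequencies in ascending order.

6.65 kHz, 11.35 kHz

fs/2 = 3 kHz.
11.35 kHz mod fs = 5.35 kHz.
5.35 kHz > fs/2 = 3 kHz, folds to fs − 5.35 kHz = 0.65 kHz.
1.15 kHz ≤ fs/2 = 3 kHz, passes unchanged.
6.65 kHz mod fs = 0.65 kHz.
0.65 kHz ≤ fs/2 = 3 kHz, appears at 0.65 kHz.
2.25 kHz ≤ fs/2 = 3 kHz, passes unchanged.
18.4 kHz mod fs = 0.4 kHz.
0.4 kHz ≤ fs/2 = 3 kHz, appears at 0.4 kHz.
6.65 kHz and 11.35 kHz both map to 0.65 kHz.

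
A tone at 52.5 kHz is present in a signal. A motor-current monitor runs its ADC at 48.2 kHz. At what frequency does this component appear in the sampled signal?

4.3 kHz

52.5 kHz mod fs = 4.3 kHz.
4.3 kHz ≤ fs/2 = 24.1 kHz, appears at 4.3 kHz.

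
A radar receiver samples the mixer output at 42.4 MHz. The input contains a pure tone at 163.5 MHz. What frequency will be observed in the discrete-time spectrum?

163.5 MHz mod fs = 36.3 MHz.
36.3 MHz > fs/2 = 21.2 MHz, folds to fs − 36.3 MHz = 6.1 MHz.

6.1 MHz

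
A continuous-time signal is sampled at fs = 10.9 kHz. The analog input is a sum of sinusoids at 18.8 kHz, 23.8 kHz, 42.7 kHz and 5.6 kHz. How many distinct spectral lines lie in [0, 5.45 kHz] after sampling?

fs/2 = 5.45 kHz.
18.8 kHz mod fs = 7.9 kHz.
7.9 kHz > fs/2 = 5.45 kHz, folds to fs − 7.9 kHz = 3 kHz.
23.8 kHz mod fs = 2 kHz.
2 kHz ≤ fs/2 = 5.45 kHz, appears at 2 kHz.
42.7 kHz mod fs = 10 kHz.
10 kHz > fs/2 = 5.45 kHz, folds to fs − 10 kHz = 0.9 kHz.
5.6 kHz > fs/2 = 5.45 kHz, folds to fs − 5.6 kHz = 5.3 kHz.
Distinct values: {0.9 kHz, 2 kHz, 3 kHz, 5.3 kHz} → 4.

4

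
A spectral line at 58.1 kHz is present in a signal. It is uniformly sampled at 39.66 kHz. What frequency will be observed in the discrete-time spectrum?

58.1 kHz mod fs = 18.44 kHz.
18.44 kHz ≤ fs/2 = 19.83 kHz, appears at 18.44 kHz.

18.44 kHz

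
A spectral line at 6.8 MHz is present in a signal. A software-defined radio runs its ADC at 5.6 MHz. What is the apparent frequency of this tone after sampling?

6.8 MHz mod fs = 1.2 MHz.
1.2 MHz ≤ fs/2 = 2.8 MHz, appears at 1.2 MHz.

1.2 MHz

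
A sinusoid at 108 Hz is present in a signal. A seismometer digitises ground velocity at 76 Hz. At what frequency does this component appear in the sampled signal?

32 Hz

108 Hz mod fs = 32 Hz.
32 Hz ≤ fs/2 = 38 Hz, appears at 32 Hz.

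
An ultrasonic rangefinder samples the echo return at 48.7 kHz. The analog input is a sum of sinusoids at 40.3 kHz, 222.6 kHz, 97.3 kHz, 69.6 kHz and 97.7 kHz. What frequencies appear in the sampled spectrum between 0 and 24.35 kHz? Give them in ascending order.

fs/2 = 24.35 kHz.
40.3 kHz > fs/2 = 24.35 kHz, folds to fs − 40.3 kHz = 8.4 kHz.
222.6 kHz mod fs = 27.8 kHz.
27.8 kHz > fs/2 = 24.35 kHz, folds to fs − 27.8 kHz = 20.9 kHz.
97.3 kHz mod fs = 48.6 kHz.
48.6 kHz > fs/2 = 24.35 kHz, folds to fs − 48.6 kHz = 0.1 kHz.
69.6 kHz mod fs = 20.9 kHz.
20.9 kHz ≤ fs/2 = 24.35 kHz, appears at 20.9 kHz.
97.7 kHz mod fs = 0.3 kHz.
0.3 kHz ≤ fs/2 = 24.35 kHz, appears at 0.3 kHz.
Distinct values: {0.1 kHz, 0.3 kHz, 8.4 kHz, 20.9 kHz}.

0.1 kHz, 0.3 kHz, 8.4 kHz, 20.9 kHz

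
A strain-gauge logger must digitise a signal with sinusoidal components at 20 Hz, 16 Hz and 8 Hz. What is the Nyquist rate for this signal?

40 Hz

Highest-frequency component: 20 Hz.
Nyquist rate = 2 × 20 Hz = 40 Hz.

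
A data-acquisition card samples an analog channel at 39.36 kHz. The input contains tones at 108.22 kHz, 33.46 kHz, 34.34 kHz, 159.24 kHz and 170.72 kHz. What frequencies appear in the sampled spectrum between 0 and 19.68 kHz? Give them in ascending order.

fs/2 = 19.68 kHz.
108.22 kHz mod fs = 29.5 kHz.
29.5 kHz > fs/2 = 19.68 kHz, folds to fs − 29.5 kHz = 9.86 kHz.
33.46 kHz > fs/2 = 19.68 kHz, folds to fs − 33.46 kHz = 5.9 kHz.
34.34 kHz > fs/2 = 19.68 kHz, folds to fs − 34.34 kHz = 5.02 kHz.
159.24 kHz mod fs = 1.8 kHz.
1.8 kHz ≤ fs/2 = 19.68 kHz, appears at 1.8 kHz.
170.72 kHz mod fs = 13.28 kHz.
13.28 kHz ≤ fs/2 = 19.68 kHz, appears at 13.28 kHz.
Distinct values: {1.8 kHz, 5.02 kHz, 5.9 kHz, 9.86 kHz, 13.28 kHz}.

1.8 kHz, 5.02 kHz, 5.9 kHz, 9.86 kHz, 13.28 kHz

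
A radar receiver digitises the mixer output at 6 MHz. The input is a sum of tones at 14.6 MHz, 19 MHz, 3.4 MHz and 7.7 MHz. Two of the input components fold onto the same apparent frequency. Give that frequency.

2.6 MHz

fs/2 = 3 MHz.
14.6 MHz mod fs = 2.6 MHz.
2.6 MHz ≤ fs/2 = 3 MHz, appears at 2.6 MHz.
19 MHz mod fs = 1 MHz.
1 MHz ≤ fs/2 = 3 MHz, appears at 1 MHz.
3.4 MHz > fs/2 = 3 MHz, folds to fs − 3.4 MHz = 2.6 MHz.
7.7 MHz mod fs = 1.7 MHz.
1.7 MHz ≤ fs/2 = 3 MHz, appears at 1.7 MHz.
3.4 MHz and 14.6 MHz both map to 2.6 MHz.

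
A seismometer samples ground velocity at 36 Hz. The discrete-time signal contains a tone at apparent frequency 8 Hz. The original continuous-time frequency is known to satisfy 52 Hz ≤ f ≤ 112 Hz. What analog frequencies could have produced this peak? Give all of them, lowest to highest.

Frequencies that alias to 8 Hz are k·fs ± 8 Hz for integer k ≥ 0.
k=0: 8 Hz.
k=1: 28 Hz, 44 Hz.
k=2: 64 Hz, 80 Hz.
k=3: 100 Hz, 116 Hz.
k=4: 136 Hz, 152 Hz.
Within [52 Hz, 112 Hz]: 64 Hz, 80 Hz, 100 Hz.

64 Hz, 80 Hz, 100 Hz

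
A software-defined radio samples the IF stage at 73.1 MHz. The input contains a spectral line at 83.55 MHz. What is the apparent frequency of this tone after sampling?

83.55 MHz mod fs = 10.45 MHz.
10.45 MHz ≤ fs/2 = 36.55 MHz, appears at 10.45 MHz.

10.45 MHz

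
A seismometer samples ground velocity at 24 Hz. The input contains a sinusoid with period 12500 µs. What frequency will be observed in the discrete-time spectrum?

8 Hz

T = 12500 µs → f = 1/T = 80 Hz.
80 Hz mod fs = 8 Hz.
8 Hz ≤ fs/2 = 12 Hz, appears at 8 Hz.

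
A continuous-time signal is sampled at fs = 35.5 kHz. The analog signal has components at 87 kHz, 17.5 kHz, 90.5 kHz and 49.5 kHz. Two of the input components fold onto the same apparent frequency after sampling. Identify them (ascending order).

87 kHz, 90.5 kHz

fs/2 = 17.75 kHz.
87 kHz mod fs = 16 kHz.
16 kHz ≤ fs/2 = 17.75 kHz, appears at 16 kHz.
17.5 kHz ≤ fs/2 = 17.75 kHz, passes unchanged.
90.5 kHz mod fs = 19.5 kHz.
19.5 kHz > fs/2 = 17.75 kHz, folds to fs − 19.5 kHz = 16 kHz.
49.5 kHz mod fs = 14 kHz.
14 kHz ≤ fs/2 = 17.75 kHz, appears at 14 kHz.
87 kHz and 90.5 kHz both map to 16 kHz.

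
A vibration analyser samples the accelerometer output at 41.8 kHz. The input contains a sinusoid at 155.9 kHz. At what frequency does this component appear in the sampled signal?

11.3 kHz

155.9 kHz mod fs = 30.5 kHz.
30.5 kHz > fs/2 = 20.9 kHz, folds to fs − 30.5 kHz = 11.3 kHz.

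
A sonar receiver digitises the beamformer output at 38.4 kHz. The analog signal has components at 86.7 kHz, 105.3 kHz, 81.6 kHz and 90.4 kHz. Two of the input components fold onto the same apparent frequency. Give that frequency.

9.9 kHz

fs/2 = 19.2 kHz.
86.7 kHz mod fs = 9.9 kHz.
9.9 kHz ≤ fs/2 = 19.2 kHz, appears at 9.9 kHz.
105.3 kHz mod fs = 28.5 kHz.
28.5 kHz > fs/2 = 19.2 kHz, folds to fs − 28.5 kHz = 9.9 kHz.
81.6 kHz mod fs = 4.8 kHz.
4.8 kHz ≤ fs/2 = 19.2 kHz, appears at 4.8 kHz.
90.4 kHz mod fs = 13.6 kHz.
13.6 kHz ≤ fs/2 = 19.2 kHz, appears at 13.6 kHz.
86.7 kHz and 105.3 kHz both map to 9.9 kHz.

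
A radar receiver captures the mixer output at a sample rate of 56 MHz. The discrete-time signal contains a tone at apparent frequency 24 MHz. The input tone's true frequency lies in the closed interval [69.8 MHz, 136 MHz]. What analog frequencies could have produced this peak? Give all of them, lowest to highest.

80 MHz, 88 MHz, 136 MHz

Frequencies that alias to 24 MHz are k·fs ± 24 MHz for integer k ≥ 0.
k=0: 24 MHz.
k=1: 32 MHz, 80 MHz.
k=2: 88 MHz, 136 MHz.
k=3: 144 MHz, 192 MHz.
Within [69.8 MHz, 136 MHz]: 80 MHz, 88 MHz, 136 MHz.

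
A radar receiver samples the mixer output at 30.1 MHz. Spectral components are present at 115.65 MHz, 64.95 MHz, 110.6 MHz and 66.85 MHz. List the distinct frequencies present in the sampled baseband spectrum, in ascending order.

4.75 MHz, 6.65 MHz, 9.8 MHz

fs/2 = 15.05 MHz.
115.65 MHz mod fs = 25.35 MHz.
25.35 MHz > fs/2 = 15.05 MHz, folds to fs − 25.35 MHz = 4.75 MHz.
64.95 MHz mod fs = 4.75 MHz.
4.75 MHz ≤ fs/2 = 15.05 MHz, appears at 4.75 MHz.
110.6 MHz mod fs = 20.3 MHz.
20.3 MHz > fs/2 = 15.05 MHz, folds to fs − 20.3 MHz = 9.8 MHz.
66.85 MHz mod fs = 6.65 MHz.
6.65 MHz ≤ fs/2 = 15.05 MHz, appears at 6.65 MHz.
Distinct values: {4.75 MHz, 6.65 MHz, 9.8 MHz}.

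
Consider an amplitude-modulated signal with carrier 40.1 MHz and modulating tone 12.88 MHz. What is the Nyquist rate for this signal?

AM sidebands sit at fc ± fm = 27.22 MHz and 52.98 MHz.
Highest-frequency component: 52.98 MHz.
Nyquist rate = 2 × 52.98 MHz = 105.96 MHz.

105.96 MHz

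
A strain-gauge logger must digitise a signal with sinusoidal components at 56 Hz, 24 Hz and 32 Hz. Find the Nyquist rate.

Highest-frequency component: 56 Hz.
Nyquist rate = 2 × 56 Hz = 112 Hz.

112 Hz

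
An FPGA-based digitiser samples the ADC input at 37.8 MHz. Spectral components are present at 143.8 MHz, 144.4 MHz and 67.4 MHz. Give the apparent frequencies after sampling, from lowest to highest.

fs/2 = 18.9 MHz.
143.8 MHz mod fs = 30.4 MHz.
30.4 MHz > fs/2 = 18.9 MHz, folds to fs − 30.4 MHz = 7.4 MHz.
144.4 MHz mod fs = 31 MHz.
31 MHz > fs/2 = 18.9 MHz, folds to fs − 31 MHz = 6.8 MHz.
67.4 MHz mod fs = 29.6 MHz.
29.6 MHz > fs/2 = 18.9 MHz, folds to fs − 29.6 MHz = 8.2 MHz.
Distinct values: {6.8 MHz, 7.4 MHz, 8.2 MHz}.

6.8 MHz, 7.4 MHz, 8.2 MHz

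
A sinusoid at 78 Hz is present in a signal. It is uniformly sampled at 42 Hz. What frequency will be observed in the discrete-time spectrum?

6 Hz

78 Hz mod fs = 36 Hz.
36 Hz > fs/2 = 21 Hz, folds to fs − 36 Hz = 6 Hz.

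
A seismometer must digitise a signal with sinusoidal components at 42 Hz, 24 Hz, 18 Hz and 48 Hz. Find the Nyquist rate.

96 Hz

Highest-frequency component: 48 Hz.
Nyquist rate = 2 × 48 Hz = 96 Hz.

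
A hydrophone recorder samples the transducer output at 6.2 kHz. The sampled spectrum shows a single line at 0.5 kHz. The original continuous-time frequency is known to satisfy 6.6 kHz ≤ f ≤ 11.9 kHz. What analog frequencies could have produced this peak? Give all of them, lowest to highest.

6.7 kHz, 11.9 kHz

Frequencies that alias to 0.5 kHz are k·fs ± 0.5 kHz for integer k ≥ 0.
k=0: 0.5 kHz.
k=1: 5.7 kHz, 6.7 kHz.
k=2: 11.9 kHz, 12.9 kHz.
k=3: 18.1 kHz, 19.1 kHz.
Within [6.6 kHz, 11.9 kHz]: 6.7 kHz, 11.9 kHz.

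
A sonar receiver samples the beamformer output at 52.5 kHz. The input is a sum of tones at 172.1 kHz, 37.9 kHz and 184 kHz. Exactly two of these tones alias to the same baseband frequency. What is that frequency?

14.6 kHz

fs/2 = 26.25 kHz.
172.1 kHz mod fs = 14.6 kHz.
14.6 kHz ≤ fs/2 = 26.25 kHz, appears at 14.6 kHz.
37.9 kHz > fs/2 = 26.25 kHz, folds to fs − 37.9 kHz = 14.6 kHz.
184 kHz mod fs = 26.5 kHz.
26.5 kHz > fs/2 = 26.25 kHz, folds to fs − 26.5 kHz = 26 kHz.
37.9 kHz and 172.1 kHz both map to 14.6 kHz.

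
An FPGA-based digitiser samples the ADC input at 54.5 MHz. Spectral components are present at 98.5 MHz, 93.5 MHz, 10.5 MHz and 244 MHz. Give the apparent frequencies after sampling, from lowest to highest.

fs/2 = 27.25 MHz.
98.5 MHz mod fs = 44 MHz.
44 MHz > fs/2 = 27.25 MHz, folds to fs − 44 MHz = 10.5 MHz.
93.5 MHz mod fs = 39 MHz.
39 MHz > fs/2 = 27.25 MHz, folds to fs − 39 MHz = 15.5 MHz.
10.5 MHz ≤ fs/2 = 27.25 MHz, passes unchanged.
244 MHz mod fs = 26 MHz.
26 MHz ≤ fs/2 = 27.25 MHz, appears at 26 MHz.
Distinct values: {10.5 MHz, 15.5 MHz, 26 MHz}.

10.5 MHz, 15.5 MHz, 26 MHz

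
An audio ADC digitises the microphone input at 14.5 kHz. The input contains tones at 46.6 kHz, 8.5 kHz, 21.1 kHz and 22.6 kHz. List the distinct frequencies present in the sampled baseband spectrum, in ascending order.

fs/2 = 7.25 kHz.
46.6 kHz mod fs = 3.1 kHz.
3.1 kHz ≤ fs/2 = 7.25 kHz, appears at 3.1 kHz.
8.5 kHz > fs/2 = 7.25 kHz, folds to fs − 8.5 kHz = 6 kHz.
21.1 kHz mod fs = 6.6 kHz.
6.6 kHz ≤ fs/2 = 7.25 kHz, appears at 6.6 kHz.
22.6 kHz mod fs = 8.1 kHz.
8.1 kHz > fs/2 = 7.25 kHz, folds to fs − 8.1 kHz = 6.4 kHz.
Distinct values: {3.1 kHz, 6 kHz, 6.4 kHz, 6.6 kHz}.

3.1 kHz, 6 kHz, 6.4 kHz, 6.6 kHz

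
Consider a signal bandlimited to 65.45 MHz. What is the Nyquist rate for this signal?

130.9 MHz

Nyquist rate = 2 × 65.45 MHz = 130.9 MHz.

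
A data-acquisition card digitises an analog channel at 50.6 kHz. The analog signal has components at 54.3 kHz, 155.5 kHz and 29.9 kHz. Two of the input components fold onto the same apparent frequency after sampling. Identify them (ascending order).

54.3 kHz, 155.5 kHz

fs/2 = 25.3 kHz.
54.3 kHz mod fs = 3.7 kHz.
3.7 kHz ≤ fs/2 = 25.3 kHz, appears at 3.7 kHz.
155.5 kHz mod fs = 3.7 kHz.
3.7 kHz ≤ fs/2 = 25.3 kHz, appears at 3.7 kHz.
29.9 kHz > fs/2 = 25.3 kHz, folds to fs − 29.9 kHz = 20.7 kHz.
54.3 kHz and 155.5 kHz both map to 3.7 kHz.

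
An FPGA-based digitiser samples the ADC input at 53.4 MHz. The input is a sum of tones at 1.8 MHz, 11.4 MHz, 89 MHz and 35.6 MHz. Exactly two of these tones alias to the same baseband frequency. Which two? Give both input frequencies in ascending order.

35.6 MHz, 89 MHz

fs/2 = 26.7 MHz.
1.8 MHz ≤ fs/2 = 26.7 MHz, passes unchanged.
11.4 MHz ≤ fs/2 = 26.7 MHz, passes unchanged.
89 MHz mod fs = 35.6 MHz.
35.6 MHz > fs/2 = 26.7 MHz, folds to fs − 35.6 MHz = 17.8 MHz.
35.6 MHz > fs/2 = 26.7 MHz, folds to fs − 35.6 MHz = 17.8 MHz.
35.6 MHz and 89 MHz both map to 17.8 MHz.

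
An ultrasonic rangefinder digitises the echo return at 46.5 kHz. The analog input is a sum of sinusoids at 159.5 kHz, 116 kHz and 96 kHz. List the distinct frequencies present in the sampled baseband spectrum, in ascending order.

fs/2 = 23.25 kHz.
159.5 kHz mod fs = 20 kHz.
20 kHz ≤ fs/2 = 23.25 kHz, appears at 20 kHz.
116 kHz mod fs = 23 kHz.
23 kHz ≤ fs/2 = 23.25 kHz, appears at 23 kHz.
96 kHz mod fs = 3 kHz.
3 kHz ≤ fs/2 = 23.25 kHz, appears at 3 kHz.
Distinct values: {3 kHz, 20 kHz, 23 kHz}.

3 kHz, 20 kHz, 23 kHz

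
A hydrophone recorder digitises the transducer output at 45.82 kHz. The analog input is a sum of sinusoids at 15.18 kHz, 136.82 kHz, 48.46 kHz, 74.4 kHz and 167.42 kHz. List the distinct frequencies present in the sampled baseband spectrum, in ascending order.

fs/2 = 22.91 kHz.
15.18 kHz ≤ fs/2 = 22.91 kHz, passes unchanged.
136.82 kHz mod fs = 45.18 kHz.
45.18 kHz > fs/2 = 22.91 kHz, folds to fs − 45.18 kHz = 0.64 kHz.
48.46 kHz mod fs = 2.64 kHz.
2.64 kHz ≤ fs/2 = 22.91 kHz, appears at 2.64 kHz.
74.4 kHz mod fs = 28.58 kHz.
28.58 kHz > fs/2 = 22.91 kHz, folds to fs − 28.58 kHz = 17.24 kHz.
167.42 kHz mod fs = 29.96 kHz.
29.96 kHz > fs/2 = 22.91 kHz, folds to fs − 29.96 kHz = 15.86 kHz.
Distinct values: {0.64 kHz, 2.64 kHz, 15.18 kHz, 15.86 kHz, 17.24 kHz}.

0.64 kHz, 2.64 kHz, 15.18 kHz, 15.86 kHz, 17.24 kHz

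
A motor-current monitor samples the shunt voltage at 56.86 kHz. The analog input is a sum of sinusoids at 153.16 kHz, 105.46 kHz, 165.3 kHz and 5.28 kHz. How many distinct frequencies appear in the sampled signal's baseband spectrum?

3

fs/2 = 28.43 kHz.
153.16 kHz mod fs = 39.44 kHz.
39.44 kHz > fs/2 = 28.43 kHz, folds to fs − 39.44 kHz = 17.42 kHz.
105.46 kHz mod fs = 48.6 kHz.
48.6 kHz > fs/2 = 28.43 kHz, folds to fs − 48.6 kHz = 8.26 kHz.
165.3 kHz mod fs = 51.58 kHz.
51.58 kHz > fs/2 = 28.43 kHz, folds to fs − 51.58 kHz = 5.28 kHz.
5.28 kHz ≤ fs/2 = 28.43 kHz, passes unchanged.
Distinct values: {5.28 kHz, 8.26 kHz, 17.42 kHz} → 3.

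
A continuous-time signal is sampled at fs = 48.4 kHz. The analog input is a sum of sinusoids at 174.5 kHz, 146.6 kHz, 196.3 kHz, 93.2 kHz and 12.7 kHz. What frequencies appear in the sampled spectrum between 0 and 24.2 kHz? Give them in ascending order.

fs/2 = 24.2 kHz.
174.5 kHz mod fs = 29.3 kHz.
29.3 kHz > fs/2 = 24.2 kHz, folds to fs − 29.3 kHz = 19.1 kHz.
146.6 kHz mod fs = 1.4 kHz.
1.4 kHz ≤ fs/2 = 24.2 kHz, appears at 1.4 kHz.
196.3 kHz mod fs = 2.7 kHz.
2.7 kHz ≤ fs/2 = 24.2 kHz, appears at 2.7 kHz.
93.2 kHz mod fs = 44.8 kHz.
44.8 kHz > fs/2 = 24.2 kHz, folds to fs − 44.8 kHz = 3.6 kHz.
12.7 kHz ≤ fs/2 = 24.2 kHz, passes unchanged.
Distinct values: {1.4 kHz, 2.7 kHz, 3.6 kHz, 12.7 kHz, 19.1 kHz}.

1.4 kHz, 2.7 kHz, 3.6 kHz, 12.7 kHz, 19.1 kHz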